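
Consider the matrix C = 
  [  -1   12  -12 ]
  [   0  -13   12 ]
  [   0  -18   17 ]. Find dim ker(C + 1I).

2

C + 1I = [[0, 12, -12], [0, -12, 12], [0, -18, 18]].
This matrix has rank 1, so its null space has dimension 3 − 1 = 2.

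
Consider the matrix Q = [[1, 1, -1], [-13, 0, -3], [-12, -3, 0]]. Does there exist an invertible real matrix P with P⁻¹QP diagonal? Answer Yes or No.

Characteristic polynomial: p(s) = s^3 - s^2 - 8s + 12 = (s - 2)^2(s + 3).
s = 2 has algebraic multiplicity 2; rank(Q − 2I) = 2, so geometric multiplicity = 1.
Geometric multiplicity < algebraic multiplicity, so Q is not diagonalizable.

No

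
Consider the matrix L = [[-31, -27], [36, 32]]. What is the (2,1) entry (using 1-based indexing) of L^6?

46116

Characteristic polynomial: μ^2 - μ - 20 = (μ - 5)(μ + 4), so the eigenvalues are -4, 5.
μ=5: eigenvector (-3, 4).
μ=-4: eigenvector (1, -1).
P = [[-3, 1], [4, -1]], D = diag(5, -4), P⁻¹ = [[1, 1], [4, 3]].
L⁶ = P·diag(15625, 4096)·P⁻¹ = [[-30491, -34587], [46116, 50212]].
The requested entry is 46116.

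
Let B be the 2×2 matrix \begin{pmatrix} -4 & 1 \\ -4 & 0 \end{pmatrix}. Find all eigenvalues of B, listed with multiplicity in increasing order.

Characteristic polynomial: p(r) = r^2 + 4r + 4 = (r + 2)^2.
Roots (with multiplicity): -2, -2.

-2, -2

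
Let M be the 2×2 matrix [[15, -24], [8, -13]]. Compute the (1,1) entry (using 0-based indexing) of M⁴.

-239

Characteristic polynomial: t^2 - 2t - 3 = (t - 3)(t + 1), so the eigenvalues are -1, 3.
t=3: eigenvector (-2, -1).
t=-1: eigenvector (-3, -2).
P = [[-2, -3], [-1, -2]], D = diag(3, -1), P⁻¹ = [[-2, 3], [1, -2]].
M⁴ = P·diag(81, 1)·P⁻¹ = [[321, -480], [160, -239]].
The requested entry is -239.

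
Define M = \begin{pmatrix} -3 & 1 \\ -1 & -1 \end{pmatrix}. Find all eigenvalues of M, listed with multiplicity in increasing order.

Characteristic polynomial: p(μ) = μ^2 + 4μ + 4 = (μ + 2)^2.
Roots (with multiplicity): -2, -2.

-2, -2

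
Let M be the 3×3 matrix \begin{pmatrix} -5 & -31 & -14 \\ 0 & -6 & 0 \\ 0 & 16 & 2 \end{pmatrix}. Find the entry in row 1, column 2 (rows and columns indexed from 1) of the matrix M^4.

Characteristic polynomial: λ^3 + 9λ^2 + 8λ - 60 = (λ - 2)(λ + 5)(λ + 6), so the eigenvalues are -6, -5, 2.
λ=-5: eigenvector (1, 0, 0).
λ=-6: eigenvector (3, 1, -2).
λ=2: eigenvector (-2, 0, 1).
P = [[1, 3, -2], [0, 1, 0], [0, -2, 1]], D = diag(-5, -6, 2), P⁻¹ = [[1, 1, 2], [0, 1, 0], [0, 2, 1]].
M⁴ = P·diag(625, 1296, 16)·P⁻¹ = [[625, 4449, 1218], [0, 1296, 0], [0, -2560, 16]].
The requested entry is 4449.

4449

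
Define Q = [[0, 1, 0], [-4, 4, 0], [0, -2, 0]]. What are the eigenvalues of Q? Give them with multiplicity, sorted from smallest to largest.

0, 2, 2

Characteristic polynomial: p(t) = t^3 - 4t^2 + 4t = t(t - 2)^2.
Roots (with multiplicity): 0, 2, 2.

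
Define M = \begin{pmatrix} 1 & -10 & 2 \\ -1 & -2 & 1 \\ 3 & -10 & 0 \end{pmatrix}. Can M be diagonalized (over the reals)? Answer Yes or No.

No

Characteristic polynomial: p(λ) = λ^3 + λ^2 - 8λ - 12 = (λ - 3)(λ + 2)^2.
λ = -2 has algebraic multiplicity 2; rank(M + 2I) = 2, so geometric multiplicity = 1.
Geometric multiplicity < algebraic multiplicity, so M is not diagonalizable.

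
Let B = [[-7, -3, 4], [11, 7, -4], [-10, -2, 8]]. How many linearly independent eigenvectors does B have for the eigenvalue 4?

B − 4I = [[-11, -3, 4], [11, 3, -4], [-10, -2, 4]].
This matrix has rank 2, so its null space has dimension 3 − 2 = 1.

1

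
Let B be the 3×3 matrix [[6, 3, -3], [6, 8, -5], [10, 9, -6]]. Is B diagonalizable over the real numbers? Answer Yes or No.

No

Characteristic polynomial: p(r) = r^3 - 8r^2 + 21r - 18 = (r - 3)^2(r - 2).
r = 3 has algebraic multiplicity 2; rank(B − 3I) = 2, so geometric multiplicity = 1.
Geometric multiplicity < algebraic multiplicity, so B is not diagonalizable.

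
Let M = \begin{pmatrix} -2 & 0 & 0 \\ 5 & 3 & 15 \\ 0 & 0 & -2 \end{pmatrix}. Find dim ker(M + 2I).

2

M + 2I = [[0, 0, 0], [5, 5, 15], [0, 0, 0]].
This matrix has rank 1, so its null space has dimension 3 − 1 = 2.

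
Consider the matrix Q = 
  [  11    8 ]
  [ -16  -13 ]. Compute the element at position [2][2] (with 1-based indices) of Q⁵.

Characteristic polynomial: λ^2 + 2λ - 15 = (λ - 3)(λ + 5), so the eigenvalues are -5, 3.
λ=-5: eigenvector (1, -2).
λ=3: eigenvector (1, -1).
P = [[1, 1], [-2, -1]], D = diag(-5, 3), P⁻¹ = [[-1, -1], [2, 1]].
Q⁵ = P·diag(-3125, 243)·P⁻¹ = [[3611, 3368], [-6736, -6493]].
The requested entry is -6493.

-6493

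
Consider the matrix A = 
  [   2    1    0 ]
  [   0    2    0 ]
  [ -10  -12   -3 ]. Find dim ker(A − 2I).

A − 2I = [[0, 1, 0], [0, 0, 0], [-10, -12, -5]].
This matrix has rank 2, so its null space has dimension 3 − 2 = 1.

1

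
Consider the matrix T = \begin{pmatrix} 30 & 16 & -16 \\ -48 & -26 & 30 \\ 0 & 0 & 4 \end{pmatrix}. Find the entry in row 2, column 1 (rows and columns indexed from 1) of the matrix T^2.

-192

Characteristic polynomial: λ^3 - 8λ^2 + 4λ + 48 = (λ - 6)(λ - 4)(λ + 2), so the eigenvalues are -2, 4, 6.
λ=-2: eigenvector (1, -2, 0).
λ=6: eigenvector (2, -3, 0).
λ=4: eigenvector (0, 1, 1).
P = [[1, 2, 0], [-2, -3, 1], [0, 0, 1]], D = diag(-2, 6, 4), P⁻¹ = [[-3, -2, 2], [2, 1, -1], [0, 0, 1]].
T² = P·diag(4, 36, 16)·P⁻¹ = [[132, 64, -64], [-192, -92, 108], [0, 0, 16]].
The requested entry is -192.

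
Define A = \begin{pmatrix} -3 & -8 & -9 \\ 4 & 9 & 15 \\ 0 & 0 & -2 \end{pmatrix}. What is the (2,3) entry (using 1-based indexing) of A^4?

Characteristic polynomial: t^3 - 4t^2 - 7t + 10 = (t - 5)(t - 1)(t + 2), so the eigenvalues are -2, 1, 5.
t=1: eigenvector (2, -1, 0).
t=5: eigenvector (-1, 1, 0).
t=-2: eigenvector (-1, -1, 1).
P = [[2, -1, -1], [-1, 1, -1], [0, 0, 1]], D = diag(1, 5, -2), P⁻¹ = [[1, 1, 2], [1, 2, 3], [0, 0, 1]].
A⁴ = P·diag(1, 625, 16)·P⁻¹ = [[-623, -1248, -1887], [624, 1249, 1857], [0, 0, 16]].
The requested entry is 1857.

1857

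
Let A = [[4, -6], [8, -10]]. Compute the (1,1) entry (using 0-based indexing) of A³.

-232

Characteristic polynomial: λ^2 + 6λ + 8 = (λ + 2)(λ + 4), so the eigenvalues are -4, -2.
λ=-2: eigenvector (1, 1).
λ=-4: eigenvector (3, 4).
P = [[1, 3], [1, 4]], D = diag(-2, -4), P⁻¹ = [[4, -3], [-1, 1]].
A³ = P·diag(-8, -64)·P⁻¹ = [[160, -168], [224, -232]].
The requested entry is -232.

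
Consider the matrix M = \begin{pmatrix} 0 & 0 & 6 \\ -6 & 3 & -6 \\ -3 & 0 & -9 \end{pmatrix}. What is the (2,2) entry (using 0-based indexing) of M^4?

2511

Characteristic polynomial: r^3 + 6r^2 - 9r - 54 = (r - 3)(r + 3)(r + 6), so the eigenvalues are -6, -3, 3.
r=-6: eigenvector (-1, 0, 1).
r=3: eigenvector (0, 1, 0).
r=-3: eigenvector (-2, -1, 1).
P = [[-1, 0, -2], [0, 1, -1], [1, 0, 1]], D = diag(-6, 3, -3), P⁻¹ = [[1, 0, 2], [-1, 1, -1], [-1, 0, -1]].
M⁴ = P·diag(1296, 81, 81)·P⁻¹ = [[-1134, 0, -2430], [0, 81, 0], [1215, 0, 2511]].
The requested entry is 2511.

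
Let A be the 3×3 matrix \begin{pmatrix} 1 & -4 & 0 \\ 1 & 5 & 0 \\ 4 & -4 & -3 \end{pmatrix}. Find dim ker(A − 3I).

A − 3I = [[-2, -4, 0], [1, 2, 0], [4, -4, -6]].
This matrix has rank 2, so its null space has dimension 3 − 2 = 1.

1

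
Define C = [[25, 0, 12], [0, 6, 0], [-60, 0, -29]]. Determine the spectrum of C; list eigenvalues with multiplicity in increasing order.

Characteristic polynomial: p(μ) = μ^3 - 2μ^2 - 29μ + 30 = (μ - 6)(μ - 1)(μ + 5).
Roots (with multiplicity): -5, 1, 6.

-5, 1, 6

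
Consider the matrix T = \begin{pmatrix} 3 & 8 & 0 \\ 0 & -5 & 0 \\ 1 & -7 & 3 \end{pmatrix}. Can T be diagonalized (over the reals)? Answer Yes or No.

Characteristic polynomial: p(s) = s^3 - s^2 - 21s + 45 = (s - 3)^2(s + 5).
s = 3 has algebraic multiplicity 2; rank(T − 3I) = 2, so geometric multiplicity = 1.
Geometric multiplicity < algebraic multiplicity, so T is not diagonalizable.

No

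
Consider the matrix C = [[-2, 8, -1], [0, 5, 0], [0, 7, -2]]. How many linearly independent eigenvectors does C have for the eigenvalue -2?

C + 2I = [[0, 8, -1], [0, 7, 0], [0, 7, 0]].
This matrix has rank 2, so its null space has dimension 3 − 2 = 1.

1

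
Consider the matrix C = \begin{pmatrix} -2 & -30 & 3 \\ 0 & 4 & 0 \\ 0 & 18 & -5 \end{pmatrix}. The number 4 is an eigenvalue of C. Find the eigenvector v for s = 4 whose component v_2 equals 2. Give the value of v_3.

4

C − 4I = [[-6, -30, 3], [0, 0, 0], [0, 18, -9]].
Solving (C − 4I)v = 0 gives the eigenspace spanned by (-8, 2, 4).
With v_2 = 2, v = (-8, 2, 4), so v_3 = 4.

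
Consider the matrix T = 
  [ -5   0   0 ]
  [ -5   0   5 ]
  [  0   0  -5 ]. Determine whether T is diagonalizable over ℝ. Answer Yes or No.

Characteristic polynomial: p(s) = s^3 + 10s^2 + 25s = s(s + 5)^2.
s = -5 has algebraic multiplicity 2; rank(T + 5I) = 1, so geometric multiplicity = 2.
Every eigenvalue has geometric = algebraic multiplicity, so T is diagonalizable.

Yes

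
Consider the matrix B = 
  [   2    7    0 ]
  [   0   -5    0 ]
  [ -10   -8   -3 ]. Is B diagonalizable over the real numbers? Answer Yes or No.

Characteristic polynomial: p(μ) = μ^3 + 6μ^2 - μ - 30 = (μ - 2)(μ + 3)(μ + 5).
All 3 eigenvalues are distinct, so B is diagonalizable.

Yes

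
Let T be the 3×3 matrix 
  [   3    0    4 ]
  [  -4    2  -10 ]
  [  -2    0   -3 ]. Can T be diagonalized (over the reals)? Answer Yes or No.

Characteristic polynomial: p(λ) = λ^3 - 2λ^2 - λ + 2 = (λ - 2)(λ - 1)(λ + 1).
All 3 eigenvalues are distinct, so T is diagonalizable.

Yes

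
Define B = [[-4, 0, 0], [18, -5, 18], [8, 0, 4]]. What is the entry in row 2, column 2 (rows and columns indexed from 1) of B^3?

Characteristic polynomial: t^3 + 5t^2 - 16t - 80 = (t - 4)(t + 4)(t + 5), so the eigenvalues are -5, -4, 4.
t=-4: eigenvector (1, 0, -1).
t=4: eigenvector (0, 2, 1).
t=-5: eigenvector (0, 1, 0).
P = [[1, 0, 0], [0, 2, 1], [-1, 1, 0]], D = diag(-4, 4, -5), P⁻¹ = [[1, 0, 0], [1, 0, 1], [-2, 1, -2]].
B³ = P·diag(-64, 64, -125)·P⁻¹ = [[-64, 0, 0], [378, -125, 378], [128, 0, 64]].
The requested entry is -125.

-125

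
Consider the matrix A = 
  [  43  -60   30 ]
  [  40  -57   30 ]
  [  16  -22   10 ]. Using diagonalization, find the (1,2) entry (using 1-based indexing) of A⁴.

Characteristic polynomial: μ^3 + 4μ^2 - 11μ - 30 = (μ - 3)(μ + 2)(μ + 5), so the eigenvalues are -5, -2, 3.
μ=-5: eigenvector (5, 5, 2).
μ=3: eigenvector (6, 5, 2).
μ=-2: eigenvector (2, 2, 1).
P = [[5, 6, 2], [5, 5, 2], [2, 2, 1]], D = diag(-5, 3, -2), P⁻¹ = [[-1, 2, -2], [1, -1, 0], [0, -2, 5]].
A⁴ = P·diag(625, 81, 16)·P⁻¹ = [[-2639, 5700, -6090], [-2720, 5781, -6090], [-1088, 2306, -2420]].
The requested entry is 5700.

5700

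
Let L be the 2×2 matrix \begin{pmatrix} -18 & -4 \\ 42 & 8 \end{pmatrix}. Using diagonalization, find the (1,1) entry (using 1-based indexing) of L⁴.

7536

Characteristic polynomial: λ^2 + 10λ + 24 = (λ + 4)(λ + 6), so the eigenvalues are -6, -4.
λ=-6: eigenvector (1, -3).
λ=-4: eigenvector (-2, 7).
P = [[1, -2], [-3, 7]], D = diag(-6, -4), P⁻¹ = [[7, 2], [3, 1]].
L⁴ = P·diag(1296, 256)·P⁻¹ = [[7536, 2080], [-21840, -5984]].
The requested entry is 7536.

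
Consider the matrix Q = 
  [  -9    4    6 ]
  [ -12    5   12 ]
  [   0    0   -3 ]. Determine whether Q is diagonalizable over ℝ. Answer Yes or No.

Characteristic polynomial: p(t) = t^3 + 7t^2 + 15t + 9 = (t + 1)(t + 3)^2.
t = -3 has algebraic multiplicity 2; rank(Q + 3I) = 1, so geometric multiplicity = 2.
Every eigenvalue has geometric = algebraic multiplicity, so Q is diagonalizable.

Yes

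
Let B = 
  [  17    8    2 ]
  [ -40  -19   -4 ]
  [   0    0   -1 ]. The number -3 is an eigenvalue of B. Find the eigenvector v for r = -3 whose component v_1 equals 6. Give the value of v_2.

-15

B + 3I = [[20, 8, 2], [-40, -16, -4], [0, 0, 2]].
Solving (B + 3I)v = 0 gives the eigenspace spanned by (6, -15, 0).
With v_1 = 6, v = (6, -15, 0), so v_2 = -15.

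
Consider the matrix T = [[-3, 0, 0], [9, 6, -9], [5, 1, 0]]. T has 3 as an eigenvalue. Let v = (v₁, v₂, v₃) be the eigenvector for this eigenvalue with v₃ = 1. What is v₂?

T − 3I = [[-6, 0, 0], [9, 3, -9], [5, 1, -3]].
Solving (T − 3I)v = 0 gives the eigenspace spanned by (0, 3, 1).
With v₃ = 1, v = (0, 3, 1), so v₂ = 3.

3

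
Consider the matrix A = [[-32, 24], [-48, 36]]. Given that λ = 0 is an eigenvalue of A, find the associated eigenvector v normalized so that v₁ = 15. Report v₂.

A = [[-32, 24], [-48, 36]].
Solving (A)v = 0 gives the eigenspace spanned by (15, 20).
With v₁ = 15, v = (15, 20), so v₂ = 20.

20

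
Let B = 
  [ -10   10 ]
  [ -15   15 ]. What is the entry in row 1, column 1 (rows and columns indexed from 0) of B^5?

Characteristic polynomial: t^2 - 5t = t(t - 5), so the eigenvalues are 0, 5.
t=5: eigenvector (2, 3).
t=0: eigenvector (1, 1).
P = [[2, 1], [3, 1]], D = diag(5, 0), P⁻¹ = [[-1, 1], [3, -2]].
B⁵ = P·diag(3125, 0)·P⁻¹ = [[-6250, 6250], [-9375, 9375]].
The requested entry is 9375.

9375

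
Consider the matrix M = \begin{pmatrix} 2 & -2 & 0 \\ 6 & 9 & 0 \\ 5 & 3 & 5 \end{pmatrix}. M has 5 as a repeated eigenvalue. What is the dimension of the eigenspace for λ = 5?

1

M − 5I = [[-3, -2, 0], [6, 4, 0], [5, 3, 0]].
This matrix has rank 2, so its null space has dimension 3 − 2 = 1.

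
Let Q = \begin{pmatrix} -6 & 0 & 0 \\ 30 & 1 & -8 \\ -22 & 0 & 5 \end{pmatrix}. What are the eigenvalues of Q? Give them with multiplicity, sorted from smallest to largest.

-6, 1, 5

Characteristic polynomial: p(λ) = λ^3 - 31λ + 30 = (λ - 5)(λ - 1)(λ + 6).
Roots (with multiplicity): -6, 1, 5.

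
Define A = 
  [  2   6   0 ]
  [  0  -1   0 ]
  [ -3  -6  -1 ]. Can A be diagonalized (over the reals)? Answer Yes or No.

Yes

Characteristic polynomial: p(λ) = λ^3 - 3λ - 2 = (λ - 2)(λ + 1)^2.
λ = -1 has algebraic multiplicity 2; rank(A + 1I) = 1, so geometric multiplicity = 2.
Every eigenvalue has geometric = algebraic multiplicity, so A is diagonalizable.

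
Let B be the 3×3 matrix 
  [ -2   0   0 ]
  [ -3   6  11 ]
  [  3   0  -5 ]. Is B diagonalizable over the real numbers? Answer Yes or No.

Characteristic polynomial: p(s) = s^3 + s^2 - 32s - 60 = (s - 6)(s + 2)(s + 5).
All 3 eigenvalues are distinct, so B is diagonalizable.

Yes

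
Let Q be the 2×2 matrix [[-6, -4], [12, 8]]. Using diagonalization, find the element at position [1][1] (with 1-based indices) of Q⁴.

-48

Characteristic polynomial: s^2 - 2s = s(s - 2), so the eigenvalues are 0, 2.
s=2: eigenvector (1, -2).
s=0: eigenvector (-2, 3).
P = [[1, -2], [-2, 3]], D = diag(2, 0), P⁻¹ = [[-3, -2], [-2, -1]].
Q⁴ = P·diag(16, 0)·P⁻¹ = [[-48, -32], [96, 64]].
The requested entry is -48.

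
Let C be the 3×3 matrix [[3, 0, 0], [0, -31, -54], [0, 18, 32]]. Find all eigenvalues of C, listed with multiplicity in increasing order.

-4, 3, 5

Characteristic polynomial: p(μ) = μ^3 - 4μ^2 - 17μ + 60 = (μ - 5)(μ - 3)(μ + 4).
Roots (with multiplicity): -4, 3, 5.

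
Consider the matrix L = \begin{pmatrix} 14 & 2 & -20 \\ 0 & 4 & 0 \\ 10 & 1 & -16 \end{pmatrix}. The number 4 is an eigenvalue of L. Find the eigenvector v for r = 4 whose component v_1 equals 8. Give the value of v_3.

L − 4I = [[10, 2, -20], [0, 0, 0], [10, 1, -20]].
Solving (L − 4I)v = 0 gives the eigenspace spanned by (8, 0, 4).
With v_1 = 8, v = (8, 0, 4), so v_3 = 4.

4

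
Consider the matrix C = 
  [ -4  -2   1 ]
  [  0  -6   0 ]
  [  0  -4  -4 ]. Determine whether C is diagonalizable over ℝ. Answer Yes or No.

No

Characteristic polynomial: p(s) = s^3 + 14s^2 + 64s + 96 = (s + 4)^2(s + 6).
s = -4 has algebraic multiplicity 2; rank(C + 4I) = 2, so geometric multiplicity = 1.
Geometric multiplicity < algebraic multiplicity, so C is not diagonalizable.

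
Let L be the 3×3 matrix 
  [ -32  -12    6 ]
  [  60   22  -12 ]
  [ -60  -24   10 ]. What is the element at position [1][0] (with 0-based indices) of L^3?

720

Characteristic polynomial: r^3 - 12r - 16 = (r - 4)(r + 2)^2, so the eigenvalues are -2, -2, 4.
r=-2: eigenvector (1, -2, 1).
r=4: eigenvector (1, -2, 2).
r=-2: eigenvector (2, -3, 4).
P = [[1, 1, 2], [-2, -2, -3], [1, 2, 4]], D = diag(-2, 4, -2), P⁻¹ = [[2, 0, -1], [-5, -2, 1], [2, 1, 0]].
L³ = P·diag(-8, 64, -8)·P⁻¹ = [[-368, -144, 72], [720, 280, -144], [-720, -288, 136]].
The requested entry is 720.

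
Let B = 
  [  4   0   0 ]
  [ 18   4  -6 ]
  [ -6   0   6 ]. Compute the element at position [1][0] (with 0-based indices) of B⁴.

9360

Characteristic polynomial: λ^3 - 14λ^2 + 64λ - 96 = (λ - 6)(λ - 4)^2, so the eigenvalues are 4, 4, 6.
λ=6: eigenvector (0, -3, 1).
λ=4: eigenvector (0, 1, 0).
λ=4: eigenvector (1, -1, 3).
P = [[0, 0, 1], [-3, 1, -1], [1, 0, 3]], D = diag(6, 4, 4), P⁻¹ = [[-3, 0, 1], [-8, 1, 3], [1, 0, 0]].
B⁴ = P·diag(1296, 256, 256)·P⁻¹ = [[256, 0, 0], [9360, 256, -3120], [-3120, 0, 1296]].
The requested entry is 9360.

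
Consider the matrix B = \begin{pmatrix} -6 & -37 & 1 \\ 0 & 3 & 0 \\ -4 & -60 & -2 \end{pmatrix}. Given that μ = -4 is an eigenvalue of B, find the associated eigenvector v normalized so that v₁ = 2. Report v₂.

B + 4I = [[-2, -37, 1], [0, 7, 0], [-4, -60, 2]].
Solving (B + 4I)v = 0 gives the eigenspace spanned by (2, 0, 4).
With v₁ = 2, v = (2, 0, 4), so v₂ = 0.

0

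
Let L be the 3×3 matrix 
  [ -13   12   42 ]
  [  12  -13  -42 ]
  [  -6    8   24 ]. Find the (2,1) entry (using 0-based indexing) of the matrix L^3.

56

Characteristic polynomial: r^3 + 2r^2 - 11r - 12 = (r - 3)(r + 1)(r + 4), so the eigenvalues are -4, -1, 3.
r=3: eigenvector (-3, 3, -2).
r=-1: eigenvector (-3, 4, -2).
r=-4: eigenvector (2, -2, 1).
P = [[-3, -3, 2], [3, 4, -2], [-2, -2, 1]], D = diag(3, -1, -4), P⁻¹ = [[0, -1, -2], [1, 1, 0], [2, 0, -3]].
L³ = P·diag(27, -1, -64)·P⁻¹ = [[-253, 84, 546], [252, -85, -546], [-126, 56, 300]].
The requested entry is 56.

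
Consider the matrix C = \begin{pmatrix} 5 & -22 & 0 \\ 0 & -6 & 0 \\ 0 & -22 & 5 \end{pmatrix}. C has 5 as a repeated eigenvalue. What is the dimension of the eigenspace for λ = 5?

C − 5I = [[0, -22, 0], [0, -11, 0], [0, -22, 0]].
This matrix has rank 1, so its null space has dimension 3 − 1 = 2.

2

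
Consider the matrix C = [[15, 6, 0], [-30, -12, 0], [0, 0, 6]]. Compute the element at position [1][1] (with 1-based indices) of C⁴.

Characteristic polynomial: λ^3 - 9λ^2 + 18λ = λ(λ - 6)(λ - 3), so the eigenvalues are 0, 3, 6.
λ=3: eigenvector (1, -2, 0).
λ=0: eigenvector (-2, 5, 0).
λ=6: eigenvector (0, 0, 1).
P = [[1, -2, 0], [-2, 5, 0], [0, 0, 1]], D = diag(3, 0, 6), P⁻¹ = [[5, 2, 0], [2, 1, 0], [0, 0, 1]].
C⁴ = P·diag(81, 0, 1296)·P⁻¹ = [[405, 162, 0], [-810, -324, 0], [0, 0, 1296]].
The requested entry is 405.

405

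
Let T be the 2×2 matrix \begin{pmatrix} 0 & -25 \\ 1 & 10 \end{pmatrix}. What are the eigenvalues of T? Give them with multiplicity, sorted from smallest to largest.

Characteristic polynomial: p(λ) = λ^2 - 10λ + 25 = (λ - 5)^2.
Roots (with multiplicity): 5, 5.

5, 5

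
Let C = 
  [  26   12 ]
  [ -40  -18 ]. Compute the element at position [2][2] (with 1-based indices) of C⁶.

Characteristic polynomial: μ^2 - 8μ + 12 = (μ - 6)(μ - 2), so the eigenvalues are 2, 6.
μ=6: eigenvector (3, -5).
μ=2: eigenvector (1, -2).
P = [[3, 1], [-5, -2]], D = diag(6, 2), P⁻¹ = [[2, 1], [-5, -3]].
C⁶ = P·diag(46656, 64)·P⁻¹ = [[279616, 139776], [-465920, -232896]].
The requested entry is -232896.

-232896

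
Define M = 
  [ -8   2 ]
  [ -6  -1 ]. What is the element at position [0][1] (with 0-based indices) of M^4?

Characteristic polynomial: t^2 + 9t + 20 = (t + 4)(t + 5), so the eigenvalues are -5, -4.
t=-4: eigenvector (1, 2).
t=-5: eigenvector (-2, -3).
P = [[1, -2], [2, -3]], D = diag(-4, -5), P⁻¹ = [[-3, 2], [-2, 1]].
M⁴ = P·diag(256, 625)·P⁻¹ = [[1732, -738], [2214, -851]].
The requested entry is -738.

-738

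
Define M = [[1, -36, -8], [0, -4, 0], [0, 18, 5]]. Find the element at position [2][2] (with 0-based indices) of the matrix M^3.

Characteristic polynomial: r^3 - 2r^2 - 19r + 20 = (r - 5)(r - 1)(r + 4), so the eigenvalues are -4, 1, 5.
r=1: eigenvector (1, 0, 0).
r=-4: eigenvector (4, 1, -2).
r=5: eigenvector (-2, 0, 1).
P = [[1, 4, -2], [0, 1, 0], [0, -2, 1]], D = diag(1, -4, 5), P⁻¹ = [[1, 0, 2], [0, 1, 0], [0, 2, 1]].
M³ = P·diag(1, -64, 125)·P⁻¹ = [[1, -756, -248], [0, -64, 0], [0, 378, 125]].
The requested entry is 125.

125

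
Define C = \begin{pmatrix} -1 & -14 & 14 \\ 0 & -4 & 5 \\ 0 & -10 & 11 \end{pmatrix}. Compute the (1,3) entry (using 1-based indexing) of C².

70

Characteristic polynomial: s^3 - 6s^2 - s + 6 = (s - 6)(s - 1)(s + 1), so the eigenvalues are -1, 1, 6.
s=-1: eigenvector (1, 0, 0).
s=6: eigenvector (2, 1, 2).
s=1: eigenvector (0, -1, -1).
P = [[1, 2, 0], [0, 1, -1], [0, 2, -1]], D = diag(-1, 6, 1), P⁻¹ = [[1, 2, -2], [0, -1, 1], [0, -2, 1]].
C² = P·diag(1, 36, 1)·P⁻¹ = [[1, -70, 70], [0, -34, 35], [0, -70, 71]].
The requested entry is 70.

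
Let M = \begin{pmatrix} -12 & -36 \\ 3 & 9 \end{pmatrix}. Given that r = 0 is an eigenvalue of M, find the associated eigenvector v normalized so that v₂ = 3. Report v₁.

-9

M = [[-12, -36], [3, 9]].
Solving (M)v = 0 gives the eigenspace spanned by (-9, 3).
With v₂ = 3, v = (-9, 3), so v₁ = -9.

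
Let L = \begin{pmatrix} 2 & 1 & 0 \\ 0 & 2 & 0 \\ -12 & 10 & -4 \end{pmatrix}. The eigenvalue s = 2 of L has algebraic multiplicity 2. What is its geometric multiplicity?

1

L − 2I = [[0, 1, 0], [0, 0, 0], [-12, 10, -6]].
This matrix has rank 2, so its null space has dimension 3 − 2 = 1.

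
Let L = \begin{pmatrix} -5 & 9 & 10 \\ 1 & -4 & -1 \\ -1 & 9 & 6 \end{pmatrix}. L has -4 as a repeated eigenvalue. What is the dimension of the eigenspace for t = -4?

L + 4I = [[-1, 9, 10], [1, 0, -1], [-1, 9, 10]].
This matrix has rank 2, so its null space has dimension 3 − 2 = 1.

1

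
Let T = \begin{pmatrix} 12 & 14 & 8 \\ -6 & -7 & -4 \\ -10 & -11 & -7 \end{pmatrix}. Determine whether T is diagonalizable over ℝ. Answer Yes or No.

No

Characteristic polynomial: p(s) = s^3 + 2s^2 + s = s(s + 1)^2.
s = -1 has algebraic multiplicity 2; rank(T + 1I) = 2, so geometric multiplicity = 1.
Geometric multiplicity < algebraic multiplicity, so T is not diagonalizable.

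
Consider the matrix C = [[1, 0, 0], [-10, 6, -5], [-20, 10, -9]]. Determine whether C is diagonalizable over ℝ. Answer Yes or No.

Characteristic polynomial: p(λ) = λ^3 + 2λ^2 - 7λ + 4 = (λ - 1)^2(λ + 4).
λ = 1 has algebraic multiplicity 2; rank(C − 1I) = 1, so geometric multiplicity = 2.
Every eigenvalue has geometric = algebraic multiplicity, so C is diagonalizable.

Yes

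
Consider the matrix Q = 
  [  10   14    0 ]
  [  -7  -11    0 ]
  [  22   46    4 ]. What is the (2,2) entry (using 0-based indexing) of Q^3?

Characteristic polynomial: μ^3 - 3μ^2 - 16μ + 48 = (μ - 4)(μ - 3)(μ + 4), so the eigenvalues are -4, 3, 4.
μ=-4: eigenvector (1, -1, 3).
μ=3: eigenvector (2, -1, 2).
μ=4: eigenvector (0, 0, 1).
P = [[1, 2, 0], [-1, -1, 0], [3, 2, 1]], D = diag(-4, 3, 4), P⁻¹ = [[-1, -2, 0], [1, 1, 0], [1, 4, 1]].
Q³ = P·diag(-64, 27, 64)·P⁻¹ = [[118, 182, 0], [-91, -155, 0], [310, 694, 64]].
The requested entry is 64.

64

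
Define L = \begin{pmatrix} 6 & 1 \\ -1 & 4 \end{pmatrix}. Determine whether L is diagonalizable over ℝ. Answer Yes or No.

No

Characteristic polynomial: p(t) = t^2 - 10t + 25 = (t - 5)^2.
t = 5 has algebraic multiplicity 2; rank(L − 5I) = 1, so geometric multiplicity = 1.
Geometric multiplicity < algebraic multiplicity, so L is not diagonalizable.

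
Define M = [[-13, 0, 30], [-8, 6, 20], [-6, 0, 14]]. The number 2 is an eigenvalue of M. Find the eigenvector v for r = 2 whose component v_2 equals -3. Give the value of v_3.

3

M − 2I = [[-15, 0, 30], [-8, 4, 20], [-6, 0, 12]].
Solving (M − 2I)v = 0 gives the eigenspace spanned by (6, -3, 3).
With v_2 = -3, v = (6, -3, 3), so v_3 = 3.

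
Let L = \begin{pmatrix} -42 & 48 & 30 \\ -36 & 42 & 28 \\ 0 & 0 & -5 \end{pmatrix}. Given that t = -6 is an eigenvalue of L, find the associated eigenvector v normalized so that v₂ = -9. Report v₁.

L + 6I = [[-36, 48, 30], [-36, 48, 28], [0, 0, 1]].
Solving (L + 6I)v = 0 gives the eigenspace spanned by (-12, -9, 0).
With v₂ = -9, v = (-12, -9, 0), so v₁ = -12.

-12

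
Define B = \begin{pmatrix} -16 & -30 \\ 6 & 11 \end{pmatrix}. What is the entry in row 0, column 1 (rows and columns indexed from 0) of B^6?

40950

Characteristic polynomial: r^2 + 5r + 4 = (r + 1)(r + 4), so the eigenvalues are -4, -1.
r=-4: eigenvector (5, -2).
r=-1: eigenvector (-2, 1).
P = [[5, -2], [-2, 1]], D = diag(-4, -1), P⁻¹ = [[1, 2], [2, 5]].
B⁶ = P·diag(4096, 1)·P⁻¹ = [[20476, 40950], [-8190, -16379]].
The requested entry is 40950.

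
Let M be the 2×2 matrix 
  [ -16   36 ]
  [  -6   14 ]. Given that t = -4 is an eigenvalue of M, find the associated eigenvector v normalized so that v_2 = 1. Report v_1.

3

M + 4I = [[-12, 36], [-6, 18]].
Solving (M + 4I)v = 0 gives the eigenspace spanned by (3, 1).
With v_2 = 1, v = (3, 1), so v_1 = 3.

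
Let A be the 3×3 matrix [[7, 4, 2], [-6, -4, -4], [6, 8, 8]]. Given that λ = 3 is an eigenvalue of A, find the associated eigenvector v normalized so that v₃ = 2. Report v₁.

1

A − 3I = [[4, 4, 2], [-6, -7, -4], [6, 8, 5]].
Solving (A − 3I)v = 0 gives the eigenspace spanned by (1, -2, 2).
With v₃ = 2, v = (1, -2, 2), so v₁ = 1.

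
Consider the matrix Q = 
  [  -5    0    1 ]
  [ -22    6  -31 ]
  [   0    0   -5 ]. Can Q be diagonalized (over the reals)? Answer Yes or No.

No

Characteristic polynomial: p(t) = t^3 + 4t^2 - 35t - 150 = (t - 6)(t + 5)^2.
t = -5 has algebraic multiplicity 2; rank(Q + 5I) = 2, so geometric multiplicity = 1.
Geometric multiplicity < algebraic multiplicity, so Q is not diagonalizable.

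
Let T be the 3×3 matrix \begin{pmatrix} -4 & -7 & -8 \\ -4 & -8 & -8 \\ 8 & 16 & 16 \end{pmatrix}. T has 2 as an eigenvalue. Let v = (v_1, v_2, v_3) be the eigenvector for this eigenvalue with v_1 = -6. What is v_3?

8

T − 2I = [[-6, -7, -8], [-4, -10, -8], [8, 16, 14]].
Solving (T − 2I)v = 0 gives the eigenspace spanned by (-6, -4, 8).
With v_1 = -6, v = (-6, -4, 8), so v_3 = 8.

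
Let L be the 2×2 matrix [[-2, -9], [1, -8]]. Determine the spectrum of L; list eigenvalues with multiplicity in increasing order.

Characteristic polynomial: p(s) = s^2 + 10s + 25 = (s + 5)^2.
Roots (with multiplicity): -5, -5.

-5, -5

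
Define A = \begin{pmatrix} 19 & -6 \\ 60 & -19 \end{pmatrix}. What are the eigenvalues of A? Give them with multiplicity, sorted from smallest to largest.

-1, 1

Characteristic polynomial: p(λ) = λ^2 - 1 = (λ - 1)(λ + 1).
Roots (with multiplicity): -1, 1.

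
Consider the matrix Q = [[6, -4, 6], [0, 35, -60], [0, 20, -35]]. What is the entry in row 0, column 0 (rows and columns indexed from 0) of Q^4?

Characteristic polynomial: μ^3 - 6μ^2 - 25μ + 150 = (μ - 6)(μ - 5)(μ + 5), so the eigenvalues are -5, 5, 6.
μ=6: eigenvector (1, 0, 0).
μ=-5: eigenvector (0, -3, -2).
μ=5: eigenvector (2, 2, 1).
P = [[1, 0, 2], [0, -3, 2], [0, -2, 1]], D = diag(6, -5, 5), P⁻¹ = [[1, -4, 6], [0, 1, -2], [0, 2, -3]].
Q⁴ = P·diag(1296, 625, 625)·P⁻¹ = [[1296, -2684, 4026], [0, 625, 0], [0, 0, 625]].
The requested entry is 1296.

1296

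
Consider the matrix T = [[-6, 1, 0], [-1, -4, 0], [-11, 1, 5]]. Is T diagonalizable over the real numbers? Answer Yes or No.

No

Characteristic polynomial: p(s) = s^3 + 5s^2 - 25s - 125 = (s - 5)(s + 5)^2.
s = -5 has algebraic multiplicity 2; rank(T + 5I) = 2, so geometric multiplicity = 1.
Geometric multiplicity < algebraic multiplicity, so T is not diagonalizable.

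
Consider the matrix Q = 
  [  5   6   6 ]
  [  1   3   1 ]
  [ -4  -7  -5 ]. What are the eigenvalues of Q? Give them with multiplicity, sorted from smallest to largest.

Characteristic polynomial: p(s) = s^3 - 3s^2 + 4 = (s - 2)^2(s + 1).
Roots (with multiplicity): -1, 2, 2.

-1, 2, 2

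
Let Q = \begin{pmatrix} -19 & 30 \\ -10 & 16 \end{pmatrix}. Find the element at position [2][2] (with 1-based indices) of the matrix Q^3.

196

Characteristic polynomial: λ^2 + 3λ - 4 = (λ - 1)(λ + 4), so the eigenvalues are -4, 1.
λ=1: eigenvector (-3, -2).
λ=-4: eigenvector (2, 1).
P = [[-3, 2], [-2, 1]], D = diag(1, -4), P⁻¹ = [[1, -2], [2, -3]].
Q³ = P·diag(1, -64)·P⁻¹ = [[-259, 390], [-130, 196]].
The requested entry is 196.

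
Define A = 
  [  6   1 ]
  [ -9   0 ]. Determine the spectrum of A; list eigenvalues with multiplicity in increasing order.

Characteristic polynomial: p(t) = t^2 - 6t + 9 = (t - 3)^2.
Roots (with multiplicity): 3, 3.

3, 3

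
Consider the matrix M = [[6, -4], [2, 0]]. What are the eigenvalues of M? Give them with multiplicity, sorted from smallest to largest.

2, 4

Characteristic polynomial: p(λ) = λ^2 - 6λ + 8 = (λ - 4)(λ - 2).
Roots (with multiplicity): 2, 4.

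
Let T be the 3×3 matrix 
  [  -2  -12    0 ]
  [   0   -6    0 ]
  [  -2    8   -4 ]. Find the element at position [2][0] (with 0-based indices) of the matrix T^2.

12

Characteristic polynomial: s^3 + 12s^2 + 44s + 48 = (s + 2)(s + 4)(s + 6), so the eigenvalues are -6, -4, -2.
s=-6: eigenvector (3, 1, -1).
s=-2: eigenvector (1, 0, -1).
s=-4: eigenvector (0, 0, 1).
P = [[3, 1, 0], [1, 0, 0], [-1, -1, 1]], D = diag(-6, -2, -4), P⁻¹ = [[0, 1, 0], [1, -3, 0], [1, -2, 1]].
T² = P·diag(36, 4, 16)·P⁻¹ = [[4, 96, 0], [0, 36, 0], [12, -56, 16]].
The requested entry is 12.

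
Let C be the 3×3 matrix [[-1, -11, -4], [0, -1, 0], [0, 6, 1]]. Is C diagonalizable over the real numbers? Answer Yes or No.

Characteristic polynomial: p(r) = r^3 + r^2 - r - 1 = (r - 1)(r + 1)^2.
r = -1 has algebraic multiplicity 2; rank(C + 1I) = 2, so geometric multiplicity = 1.
Geometric multiplicity < algebraic multiplicity, so C is not diagonalizable.

No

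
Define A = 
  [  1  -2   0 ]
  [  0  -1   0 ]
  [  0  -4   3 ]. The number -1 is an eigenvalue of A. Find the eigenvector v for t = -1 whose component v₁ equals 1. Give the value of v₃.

A + 1I = [[2, -2, 0], [0, 0, 0], [0, -4, 4]].
Solving (A + 1I)v = 0 gives the eigenspace spanned by (1, 1, 1).
With v₁ = 1, v = (1, 1, 1), so v₃ = 1.

1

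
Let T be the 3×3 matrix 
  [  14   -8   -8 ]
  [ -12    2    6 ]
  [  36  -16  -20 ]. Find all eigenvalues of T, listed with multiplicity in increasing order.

Characteristic polynomial: p(λ) = λ^3 + 4λ^2 - 4λ - 16 = (λ - 2)(λ + 2)(λ + 4).
Roots (with multiplicity): -4, -2, 2.

-4, -2, 2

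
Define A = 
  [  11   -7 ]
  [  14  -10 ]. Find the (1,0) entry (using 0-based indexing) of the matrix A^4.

350

Characteristic polynomial: r^2 - r - 12 = (r - 4)(r + 3), so the eigenvalues are -3, 4.
r=-3: eigenvector (1, 2).
r=4: eigenvector (-1, -1).
P = [[1, -1], [2, -1]], D = diag(-3, 4), P⁻¹ = [[-1, 1], [-2, 1]].
A⁴ = P·diag(81, 256)·P⁻¹ = [[431, -175], [350, -94]].
The requested entry is 350.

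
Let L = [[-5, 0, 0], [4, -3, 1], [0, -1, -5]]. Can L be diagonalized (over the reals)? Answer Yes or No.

Characteristic polynomial: p(μ) = μ^3 + 13μ^2 + 56μ + 80 = (μ + 4)^2(μ + 5).
μ = -4 has algebraic multiplicity 2; rank(L + 4I) = 2, so geometric multiplicity = 1.
Geometric multiplicity < algebraic multiplicity, so L is not diagonalizable.

No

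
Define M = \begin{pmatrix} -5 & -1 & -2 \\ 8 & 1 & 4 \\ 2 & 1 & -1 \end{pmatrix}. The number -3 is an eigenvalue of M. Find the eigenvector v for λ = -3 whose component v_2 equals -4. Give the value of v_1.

M + 3I = [[-2, -1, -2], [8, 4, 4], [2, 1, 2]].
Solving (M + 3I)v = 0 gives the eigenspace spanned by (2, -4, 0).
With v_2 = -4, v = (2, -4, 0), so v_1 = 2.

2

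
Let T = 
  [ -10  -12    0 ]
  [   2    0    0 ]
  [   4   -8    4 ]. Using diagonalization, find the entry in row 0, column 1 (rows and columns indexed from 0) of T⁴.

6240

Characteristic polynomial: r^3 + 6r^2 - 16r - 96 = (r - 4)(r + 4)(r + 6), so the eigenvalues are -6, -4, 4.
r=4: eigenvector (0, 0, 1).
r=-4: eigenvector (-2, 1, 2).
r=-6: eigenvector (3, -1, -2).
P = [[0, -2, 3], [0, 1, -1], [1, 2, -2]], D = diag(4, -4, -6), P⁻¹ = [[0, -2, 1], [1, 3, 0], [1, 2, 0]].
T⁴ = P·diag(256, 256, 1296)·P⁻¹ = [[3376, 6240, 0], [-1040, -1824, 0], [-2080, -4160, 256]].
The requested entry is 6240.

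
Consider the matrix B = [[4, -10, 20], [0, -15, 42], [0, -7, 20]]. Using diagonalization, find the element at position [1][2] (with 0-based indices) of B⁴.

Characteristic polynomial: s^3 - 9s^2 + 14s + 24 = (s - 6)(s - 4)(s + 1), so the eigenvalues are -1, 4, 6.
s=4: eigenvector (1, 0, 0).
s=-1: eigenvector (2, 3, 1).
s=6: eigenvector (0, 2, 1).
P = [[1, 2, 0], [0, 3, 2], [0, 1, 1]], D = diag(4, -1, 6), P⁻¹ = [[1, -2, 4], [0, 1, -2], [0, -1, 3]].
B⁴ = P·diag(256, 1, 1296)·P⁻¹ = [[256, -510, 1020], [0, -2589, 7770], [0, -1295, 3886]].
The requested entry is 7770.

7770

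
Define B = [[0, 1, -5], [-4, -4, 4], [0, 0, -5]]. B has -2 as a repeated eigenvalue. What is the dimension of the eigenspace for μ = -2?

B + 2I = [[2, 1, -5], [-4, -2, 4], [0, 0, -3]].
This matrix has rank 2, so its null space has dimension 3 − 2 = 1.

1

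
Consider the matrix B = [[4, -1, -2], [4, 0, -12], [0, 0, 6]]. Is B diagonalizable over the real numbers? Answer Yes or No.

No

Characteristic polynomial: p(s) = s^3 - 10s^2 + 28s - 24 = (s - 6)(s - 2)^2.
s = 2 has algebraic multiplicity 2; rank(B − 2I) = 2, so geometric multiplicity = 1.
Geometric multiplicity < algebraic multiplicity, so B is not diagonalizable.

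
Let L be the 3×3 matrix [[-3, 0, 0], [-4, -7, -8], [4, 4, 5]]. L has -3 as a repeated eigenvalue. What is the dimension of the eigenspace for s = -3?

L + 3I = [[0, 0, 0], [-4, -4, -8], [4, 4, 8]].
This matrix has rank 1, so its null space has dimension 3 − 1 = 2.

2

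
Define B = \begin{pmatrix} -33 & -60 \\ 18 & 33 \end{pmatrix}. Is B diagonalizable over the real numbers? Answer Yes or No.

Yes

Characteristic polynomial: p(μ) = μ^2 - 9 = (μ - 3)(μ + 3).
All 2 eigenvalues are distinct, so B is diagonalizable.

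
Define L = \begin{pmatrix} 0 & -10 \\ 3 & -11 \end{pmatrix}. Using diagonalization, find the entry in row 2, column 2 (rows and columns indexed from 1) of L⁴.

4651

Characteristic polynomial: λ^2 + 11λ + 30 = (λ + 5)(λ + 6), so the eigenvalues are -6, -5.
λ=-5: eigenvector (2, 1).
λ=-6: eigenvector (-5, -3).
P = [[2, -5], [1, -3]], D = diag(-5, -6), P⁻¹ = [[3, -5], [1, -2]].
L⁴ = P·diag(625, 1296)·P⁻¹ = [[-2730, 6710], [-2013, 4651]].
The requested entry is 4651.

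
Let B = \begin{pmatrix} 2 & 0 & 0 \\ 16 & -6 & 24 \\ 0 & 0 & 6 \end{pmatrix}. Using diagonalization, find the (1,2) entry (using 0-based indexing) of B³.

864

Characteristic polynomial: λ^3 - 2λ^2 - 36λ + 72 = (λ - 6)(λ - 2)(λ + 6), so the eigenvalues are -6, 2, 6.
λ=2: eigenvector (1, 2, 0).
λ=-6: eigenvector (0, 1, 0).
λ=6: eigenvector (0, 2, 1).
P = [[1, 0, 0], [2, 1, 2], [0, 0, 1]], D = diag(2, -6, 6), P⁻¹ = [[1, 0, 0], [-2, 1, -2], [0, 0, 1]].
B³ = P·diag(8, -216, 216)·P⁻¹ = [[8, 0, 0], [448, -216, 864], [0, 0, 216]].
The requested entry is 864.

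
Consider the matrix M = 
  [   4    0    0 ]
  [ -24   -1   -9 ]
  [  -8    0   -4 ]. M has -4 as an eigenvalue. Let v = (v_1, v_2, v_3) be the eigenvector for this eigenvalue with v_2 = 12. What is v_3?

4

M + 4I = [[8, 0, 0], [-24, 3, -9], [-8, 0, 0]].
Solving (M + 4I)v = 0 gives the eigenspace spanned by (0, 12, 4).
With v_2 = 12, v = (0, 12, 4), so v_3 = 4.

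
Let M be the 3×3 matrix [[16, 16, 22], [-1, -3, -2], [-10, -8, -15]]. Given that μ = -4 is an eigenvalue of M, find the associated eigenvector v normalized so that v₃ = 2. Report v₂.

M + 4I = [[20, 16, 22], [-1, 1, -2], [-10, -8, -11]].
Solving (M + 4I)v = 0 gives the eigenspace spanned by (-3, 1, 2).
With v₃ = 2, v = (-3, 1, 2), so v₂ = 1.

1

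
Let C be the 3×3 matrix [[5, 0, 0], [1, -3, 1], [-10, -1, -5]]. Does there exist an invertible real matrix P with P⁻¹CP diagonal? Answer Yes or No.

No

Characteristic polynomial: p(t) = t^3 + 3t^2 - 24t - 80 = (t - 5)(t + 4)^2.
t = -4 has algebraic multiplicity 2; rank(C + 4I) = 2, so geometric multiplicity = 1.
Geometric multiplicity < algebraic multiplicity, so C is not diagonalizable.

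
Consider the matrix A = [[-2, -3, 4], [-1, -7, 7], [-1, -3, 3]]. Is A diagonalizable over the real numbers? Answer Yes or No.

Characteristic polynomial: p(r) = r^3 + 6r^2 + 9r + 4 = (r + 1)^2(r + 4).
r = -1 has algebraic multiplicity 2; rank(A + 1I) = 2, so geometric multiplicity = 1.
Geometric multiplicity < algebraic multiplicity, so A is not diagonalizable.

No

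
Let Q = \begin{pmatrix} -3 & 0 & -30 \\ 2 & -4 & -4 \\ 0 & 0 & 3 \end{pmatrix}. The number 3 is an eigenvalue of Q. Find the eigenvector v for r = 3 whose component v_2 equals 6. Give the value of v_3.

-3

Q − 3I = [[-6, 0, -30], [2, -7, -4], [0, 0, 0]].
Solving (Q − 3I)v = 0 gives the eigenspace spanned by (15, 6, -3).
With v_2 = 6, v = (15, 6, -3), so v_3 = -3.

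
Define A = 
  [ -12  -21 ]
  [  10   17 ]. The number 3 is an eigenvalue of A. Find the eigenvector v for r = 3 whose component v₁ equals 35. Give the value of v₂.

A − 3I = [[-15, -21], [10, 14]].
Solving (A − 3I)v = 0 gives the eigenspace spanned by (35, -25).
With v₁ = 35, v = (35, -25), so v₂ = -25.

-25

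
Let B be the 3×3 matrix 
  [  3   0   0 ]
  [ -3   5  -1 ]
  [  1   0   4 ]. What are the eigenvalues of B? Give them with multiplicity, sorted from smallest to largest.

Characteristic polynomial: p(λ) = λ^3 - 12λ^2 + 47λ - 60 = (λ - 5)(λ - 4)(λ - 3).
Roots (with multiplicity): 3, 4, 5.

3, 4, 5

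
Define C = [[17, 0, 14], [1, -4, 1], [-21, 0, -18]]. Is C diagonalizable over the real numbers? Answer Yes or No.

No

Characteristic polynomial: p(t) = t^3 + 5t^2 - 8t - 48 = (t - 3)(t + 4)^2.
t = -4 has algebraic multiplicity 2; rank(C + 4I) = 2, so geometric multiplicity = 1.
Geometric multiplicity < algebraic multiplicity, so C is not diagonalizable.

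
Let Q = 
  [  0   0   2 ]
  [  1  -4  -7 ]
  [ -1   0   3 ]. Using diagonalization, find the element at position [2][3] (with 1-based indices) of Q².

9

Characteristic polynomial: t^3 + t^2 - 10t + 8 = (t - 2)(t - 1)(t + 4), so the eigenvalues are -4, 1, 2.
t=2: eigenvector (-1, 1, -1).
t=-4: eigenvector (0, 1, 0).
t=1: eigenvector (2, -1, 1).
P = [[-1, 0, 2], [1, 1, -1], [-1, 0, 1]], D = diag(2, -4, 1), P⁻¹ = [[1, 0, -2], [0, 1, 1], [1, 0, -1]].
Q² = P·diag(4, 16, 1)·P⁻¹ = [[-2, 0, 6], [3, 16, 9], [-3, 0, 7]].
The requested entry is 9.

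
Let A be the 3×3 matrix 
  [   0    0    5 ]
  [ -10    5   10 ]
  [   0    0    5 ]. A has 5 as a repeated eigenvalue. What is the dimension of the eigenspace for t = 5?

2

A − 5I = [[-5, 0, 5], [-10, 0, 10], [0, 0, 0]].
This matrix has rank 1, so its null space has dimension 3 − 1 = 2.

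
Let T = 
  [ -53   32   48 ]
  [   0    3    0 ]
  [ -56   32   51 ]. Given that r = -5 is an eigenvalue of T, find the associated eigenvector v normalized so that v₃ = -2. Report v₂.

T + 5I = [[-48, 32, 48], [0, 8, 0], [-56, 32, 56]].
Solving (T + 5I)v = 0 gives the eigenspace spanned by (-2, 0, -2).
With v₃ = -2, v = (-2, 0, -2), so v₂ = 0.

0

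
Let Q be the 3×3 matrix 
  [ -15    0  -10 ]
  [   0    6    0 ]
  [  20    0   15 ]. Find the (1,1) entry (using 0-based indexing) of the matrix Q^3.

Characteristic polynomial: λ^3 - 6λ^2 - 25λ + 150 = (λ - 6)(λ - 5)(λ + 5), so the eigenvalues are -5, 5, 6.
λ=5: eigenvector (1, 0, -2).
λ=6: eigenvector (0, 1, 0).
λ=-5: eigenvector (1, 0, -1).
P = [[1, 0, 1], [0, 1, 0], [-2, 0, -1]], D = diag(5, 6, -5), P⁻¹ = [[-1, 0, -1], [0, 1, 0], [2, 0, 1]].
Q³ = P·diag(125, 216, -125)·P⁻¹ = [[-375, 0, -250], [0, 216, 0], [500, 0, 375]].
The requested entry is 216.

216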